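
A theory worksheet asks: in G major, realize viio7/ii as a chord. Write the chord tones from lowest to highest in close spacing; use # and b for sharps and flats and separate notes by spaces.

viio7/ii is a secondary leading-tone chord. The target ii is A in G major; the applied chord is rooted a semitone below, on G#.
Building a fully diminished seventh chord on G# gives G#-B-D-F.

G# B D F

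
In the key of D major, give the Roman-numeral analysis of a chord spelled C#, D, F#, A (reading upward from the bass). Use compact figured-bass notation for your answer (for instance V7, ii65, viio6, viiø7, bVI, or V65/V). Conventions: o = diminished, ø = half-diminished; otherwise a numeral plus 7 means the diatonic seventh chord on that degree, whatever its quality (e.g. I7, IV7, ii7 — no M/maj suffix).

The pitches D-F#-A-C# form a major seventh chord rooted on D.
In D major, D is the tonic; the diatonic major seventh chord there is I7.
With C# in the bass the chord is in third inversion, so the figured bass is 42.

I42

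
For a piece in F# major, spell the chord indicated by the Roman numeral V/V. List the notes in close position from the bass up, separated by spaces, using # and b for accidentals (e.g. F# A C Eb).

The slash means an applied dominant: we want the dominant of V. In F# major, V is C# major, and its dominant is built on G#.
Building a major triad on G# gives G#-B#-D#.

G# B# D#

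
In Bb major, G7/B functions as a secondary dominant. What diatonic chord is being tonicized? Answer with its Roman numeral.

The chord is a dominant seventh chord on G.
A dominant resolves down a perfect fifth: G → C. In Bb major, C is scale degree 2, i.e. ii.

ii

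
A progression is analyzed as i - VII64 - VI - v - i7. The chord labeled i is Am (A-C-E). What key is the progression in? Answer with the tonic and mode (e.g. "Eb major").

A minor

i is given as A-C-E — a minor triad with root A.
If A is scale degree 1 and the mode makes that degree carry a minor triad, the tonic is A and the mode is minor.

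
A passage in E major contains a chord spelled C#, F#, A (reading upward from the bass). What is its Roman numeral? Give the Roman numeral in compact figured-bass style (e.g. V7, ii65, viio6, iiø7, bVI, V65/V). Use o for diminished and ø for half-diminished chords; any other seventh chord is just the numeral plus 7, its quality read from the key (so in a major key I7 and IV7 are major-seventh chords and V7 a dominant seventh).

Stacked in thirds the chord is F#-A-C#: a minor triad on F#.
In E major, F# is the supertonic; the diatonic minor triad there is ii.
With C# in the bass the chord is in second inversion, so the figured bass is 64.

ii64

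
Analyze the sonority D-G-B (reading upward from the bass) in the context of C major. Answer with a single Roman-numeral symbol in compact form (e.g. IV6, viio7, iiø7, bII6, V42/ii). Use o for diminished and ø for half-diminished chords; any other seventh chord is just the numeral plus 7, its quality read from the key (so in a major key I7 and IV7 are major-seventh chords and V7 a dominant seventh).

Stacked in thirds the chord is G-B-D: a major triad on G.
G is scale degree 5 in C major, and a major triad on that degree is written V.
With D in the bass the chord is in second inversion, so the figured bass is 64.

V64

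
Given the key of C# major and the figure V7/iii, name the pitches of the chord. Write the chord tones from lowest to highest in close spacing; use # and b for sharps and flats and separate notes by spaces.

B# D## F## A#

V7/iii is a secondary dominant — the dominant seventh of iii. iii in C# major is E#, so the applied chord's root is B#, a perfect fifth above.
Building a dominant seventh chord on B# gives B#-D##-F##-A#.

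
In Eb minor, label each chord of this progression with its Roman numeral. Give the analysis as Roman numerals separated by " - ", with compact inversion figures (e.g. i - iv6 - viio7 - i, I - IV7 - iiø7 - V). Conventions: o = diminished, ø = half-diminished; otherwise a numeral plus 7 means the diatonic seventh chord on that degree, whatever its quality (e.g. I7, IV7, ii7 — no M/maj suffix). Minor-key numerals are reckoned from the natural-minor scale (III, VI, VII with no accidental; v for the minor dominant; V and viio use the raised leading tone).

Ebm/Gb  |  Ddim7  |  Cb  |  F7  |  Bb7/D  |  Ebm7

Ebm/Gb: root Eb is the tonic; minor triad there is i6.
Ddim7 has root D, degree 7 in Eb minor, so viio7.
Cb has root Cb, degree 6 in Eb minor, so VI.
F7: chromatic; F is V of V, so V7/V.
Bb7/D has root Bb, degree 5 in Eb minor, so V65.
Ebm7 has root Eb, degree 1 in Eb minor, so i7.

i6 - viio7 - VI - V7/V - V65 - i7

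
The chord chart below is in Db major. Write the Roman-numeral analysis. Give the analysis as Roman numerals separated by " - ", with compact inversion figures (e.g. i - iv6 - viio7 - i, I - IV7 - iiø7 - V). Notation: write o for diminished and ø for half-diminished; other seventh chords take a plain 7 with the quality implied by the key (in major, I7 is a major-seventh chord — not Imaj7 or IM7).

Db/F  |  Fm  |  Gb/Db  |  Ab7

I6 - iii - IV64 - V7

Db/F: major triad on Db = scale degree 1 → I6.
Fm: minor triad on F = scale degree 3 → iii.
Gb/Db has root Gb, degree 4 in Db major, so IV64.
Ab7: root Ab is the dominant; dominant seventh chord there is V7.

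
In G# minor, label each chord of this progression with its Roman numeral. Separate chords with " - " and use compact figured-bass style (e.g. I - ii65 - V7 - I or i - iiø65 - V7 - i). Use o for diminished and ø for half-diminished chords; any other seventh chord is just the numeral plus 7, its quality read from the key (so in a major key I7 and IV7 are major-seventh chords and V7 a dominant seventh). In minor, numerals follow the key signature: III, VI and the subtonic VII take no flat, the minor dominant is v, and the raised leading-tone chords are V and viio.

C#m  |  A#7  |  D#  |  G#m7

iv - V7/V - V - i7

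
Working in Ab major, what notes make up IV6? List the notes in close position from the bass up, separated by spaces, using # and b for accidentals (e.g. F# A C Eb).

In Ab major, scale degree 4 is Db, and the diatonic chord built there is a major triad.
Stacking thirds from Db gives Db-F-Ab.
With the 6 figure the chord is in first inversion; from the bass F upward in close position it reads F-Ab-Db.

F Ab Db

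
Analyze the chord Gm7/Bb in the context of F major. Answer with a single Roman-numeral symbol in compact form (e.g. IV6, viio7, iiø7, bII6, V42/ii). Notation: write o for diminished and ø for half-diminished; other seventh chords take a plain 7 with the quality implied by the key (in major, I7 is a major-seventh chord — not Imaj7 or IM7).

Stacked in thirds the chord is G-Bb-D-F: a minor seventh chord on G.
In F major, G is the supertonic; the diatonic minor seventh chord there is ii7.
With Bb in the bass the chord is in first inversion, so the figured bass is 65.

ii65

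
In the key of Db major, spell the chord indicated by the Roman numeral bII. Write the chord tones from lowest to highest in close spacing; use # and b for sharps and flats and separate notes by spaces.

bII is the Neapolitan chord — a major triad on the lowered second degree. In Db major that root is Ebb.
So the chord is Ebb-Gb-Bbb, a major triad.

Ebb Gb Bbb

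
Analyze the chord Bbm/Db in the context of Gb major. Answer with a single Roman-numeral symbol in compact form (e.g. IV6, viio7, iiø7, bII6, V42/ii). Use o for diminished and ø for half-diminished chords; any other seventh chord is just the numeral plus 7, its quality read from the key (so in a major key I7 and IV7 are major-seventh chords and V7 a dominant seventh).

iii6

The pitches Bb-Db-F form a minor triad rooted on Bb.
Bb is scale degree 3 in Gb major, and a minor triad on that degree is written iii.
With Db in the bass the chord is in first inversion, so the figured bass is 6.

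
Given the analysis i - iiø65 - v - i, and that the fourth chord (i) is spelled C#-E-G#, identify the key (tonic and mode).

C# minor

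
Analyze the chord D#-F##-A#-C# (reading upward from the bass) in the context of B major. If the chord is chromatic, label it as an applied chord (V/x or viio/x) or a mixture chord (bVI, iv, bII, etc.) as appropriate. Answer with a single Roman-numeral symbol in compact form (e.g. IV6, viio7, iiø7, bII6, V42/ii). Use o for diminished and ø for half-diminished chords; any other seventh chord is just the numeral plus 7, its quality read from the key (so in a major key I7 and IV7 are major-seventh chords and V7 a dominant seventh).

V7/vi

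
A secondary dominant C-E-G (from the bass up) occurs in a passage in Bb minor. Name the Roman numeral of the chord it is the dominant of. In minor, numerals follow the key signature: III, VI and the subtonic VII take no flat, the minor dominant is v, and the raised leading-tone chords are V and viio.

V

The chord is a major triad on C.
A dominant resolves down a perfect fifth: C → F. In Bb minor, F is scale degree 5, i.e. V.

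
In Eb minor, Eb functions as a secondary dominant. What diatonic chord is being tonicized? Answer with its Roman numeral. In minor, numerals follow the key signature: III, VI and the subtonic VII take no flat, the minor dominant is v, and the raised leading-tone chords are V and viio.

iv

The chord is a major triad on Eb.
A dominant resolves down a perfect fifth: Eb → Ab. In Eb minor, Ab is scale degree 4, i.e. iv.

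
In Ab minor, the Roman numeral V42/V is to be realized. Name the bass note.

The applied chord V42/V is rooted on Bb: Bb-D-F-Ab.
The figure 42 means third inversion — the seventh is in the bass.

Ab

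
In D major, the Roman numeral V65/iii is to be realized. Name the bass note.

E#

The applied chord V65/iii is rooted on C#: C#-E#-G#-B.
The figure 65 means first inversion — the third is in the bass.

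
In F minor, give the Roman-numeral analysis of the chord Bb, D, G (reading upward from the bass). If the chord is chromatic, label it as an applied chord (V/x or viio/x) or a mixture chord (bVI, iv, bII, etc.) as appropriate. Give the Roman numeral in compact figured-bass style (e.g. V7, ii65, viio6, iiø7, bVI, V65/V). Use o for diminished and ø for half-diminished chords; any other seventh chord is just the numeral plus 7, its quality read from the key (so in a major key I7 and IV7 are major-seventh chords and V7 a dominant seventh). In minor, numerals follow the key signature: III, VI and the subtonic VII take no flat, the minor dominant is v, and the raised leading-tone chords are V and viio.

ii6

Stacked in thirds the chord is G-Bb-D: a minor triad on G.
G is the second degree of F minor. This is the minor supertonic, borrowed from the parallel major (the Dorian ii).
With Bb in the bass the chord is in first inversion, so the figured bass is 6.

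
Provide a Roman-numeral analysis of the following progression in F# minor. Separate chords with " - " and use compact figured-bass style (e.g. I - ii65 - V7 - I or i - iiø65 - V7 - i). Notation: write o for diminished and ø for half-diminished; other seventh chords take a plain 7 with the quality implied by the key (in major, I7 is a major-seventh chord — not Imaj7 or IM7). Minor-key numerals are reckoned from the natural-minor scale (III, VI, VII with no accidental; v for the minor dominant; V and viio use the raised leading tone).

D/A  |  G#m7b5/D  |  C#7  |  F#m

VI64 - iiø43 - V7 - i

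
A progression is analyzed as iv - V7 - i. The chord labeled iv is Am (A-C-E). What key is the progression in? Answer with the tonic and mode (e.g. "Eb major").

The chord Am is a minor triad rooted on A; its label is iv.
If A is scale degree 4 and the mode makes that degree carry a minor triad, the tonic is E and the mode is minor.

E minor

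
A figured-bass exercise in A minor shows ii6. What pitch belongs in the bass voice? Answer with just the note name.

D

ii in A minor has root B; the chord is B-D-F#.
The figure 6 means first inversion — the third is in the bass.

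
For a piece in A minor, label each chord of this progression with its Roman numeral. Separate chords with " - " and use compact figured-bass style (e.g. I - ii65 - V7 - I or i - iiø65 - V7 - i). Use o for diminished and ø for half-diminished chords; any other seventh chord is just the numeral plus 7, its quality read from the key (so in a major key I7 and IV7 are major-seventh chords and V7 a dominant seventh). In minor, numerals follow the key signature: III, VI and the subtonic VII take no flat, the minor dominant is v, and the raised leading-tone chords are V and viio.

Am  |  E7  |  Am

Am: root A is the tonic; minor triad there is i.
E7: root E is the dominant; dominant seventh chord there is V7.
Am: root A is the tonic; minor triad there is i.

i - V7 - i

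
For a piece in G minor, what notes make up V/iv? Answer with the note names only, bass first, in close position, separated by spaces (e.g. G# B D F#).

The slash means an applied dominant: we want the dominant of iv. In G minor, iv is C minor, and its dominant is built on G.
Building a major triad on G gives G-B-D.

G B D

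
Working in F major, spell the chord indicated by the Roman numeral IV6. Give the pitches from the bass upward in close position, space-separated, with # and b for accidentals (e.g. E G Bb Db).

D F Bb

The numeral's case and figure indicate a major triad. In F major its root, scale degree 4, is Bb.
That chord is spelled Bb-D-F.
The figured bass 6 indicates first inversion, placing the third (D) in the bass: D-F-Bb.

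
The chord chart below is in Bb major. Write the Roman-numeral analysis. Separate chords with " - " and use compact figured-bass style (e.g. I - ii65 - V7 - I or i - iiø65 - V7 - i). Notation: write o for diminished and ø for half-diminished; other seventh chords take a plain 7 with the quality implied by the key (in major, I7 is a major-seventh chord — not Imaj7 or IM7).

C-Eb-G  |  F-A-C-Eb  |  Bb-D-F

ii - V7 - I

C-Eb-G: root C is the supertonic; minor triad there is ii.
F-A-C-Eb has root F, degree 5 in Bb major, so V7.
Bb-D-F has root Bb, degree 1 in Bb major, so I.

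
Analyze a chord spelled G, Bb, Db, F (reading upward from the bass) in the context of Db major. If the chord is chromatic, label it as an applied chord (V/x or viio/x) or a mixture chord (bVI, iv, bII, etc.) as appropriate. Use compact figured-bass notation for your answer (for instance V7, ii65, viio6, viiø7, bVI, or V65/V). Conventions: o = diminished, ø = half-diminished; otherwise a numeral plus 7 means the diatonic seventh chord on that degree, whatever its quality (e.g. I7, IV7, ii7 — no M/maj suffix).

viiø7/V

Stacked in thirds the chord is G-Bb-Db-F: a half-diminished seventh chord on G.
G sits a half step below Ab (V in Db major); a diminished chord there is the applied leading-tone chord of V.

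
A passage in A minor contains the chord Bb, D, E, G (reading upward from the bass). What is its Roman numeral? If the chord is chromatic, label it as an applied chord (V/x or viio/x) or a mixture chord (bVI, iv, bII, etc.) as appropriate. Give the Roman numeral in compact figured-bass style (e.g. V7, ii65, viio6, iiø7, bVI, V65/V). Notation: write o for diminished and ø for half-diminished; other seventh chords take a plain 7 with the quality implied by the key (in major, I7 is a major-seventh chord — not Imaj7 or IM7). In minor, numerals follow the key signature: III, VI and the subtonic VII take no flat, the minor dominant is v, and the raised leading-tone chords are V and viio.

Stacked in thirds the chord is E-G-Bb-D: a half-diminished seventh chord on E.
E sits a half step below F (VI in A minor); a diminished chord there is the applied leading-tone chord of VI.
With Bb in the bass the chord is in second inversion, so the figured bass is 43.

viiø43/VI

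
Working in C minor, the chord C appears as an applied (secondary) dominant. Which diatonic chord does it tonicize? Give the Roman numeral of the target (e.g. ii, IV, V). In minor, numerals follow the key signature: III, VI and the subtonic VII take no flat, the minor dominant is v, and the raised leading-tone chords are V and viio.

iv

The chord is a major triad on C.
A dominant resolves down a perfect fifth: C → F. In C minor, F is scale degree 4, i.e. iv.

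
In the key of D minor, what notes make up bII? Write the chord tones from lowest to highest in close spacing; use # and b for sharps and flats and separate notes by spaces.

Eb G Bb

bII is the Neapolitan chord — a major triad on the lowered second degree. In D minor that root is Eb.
So the chord is Eb-G-Bb.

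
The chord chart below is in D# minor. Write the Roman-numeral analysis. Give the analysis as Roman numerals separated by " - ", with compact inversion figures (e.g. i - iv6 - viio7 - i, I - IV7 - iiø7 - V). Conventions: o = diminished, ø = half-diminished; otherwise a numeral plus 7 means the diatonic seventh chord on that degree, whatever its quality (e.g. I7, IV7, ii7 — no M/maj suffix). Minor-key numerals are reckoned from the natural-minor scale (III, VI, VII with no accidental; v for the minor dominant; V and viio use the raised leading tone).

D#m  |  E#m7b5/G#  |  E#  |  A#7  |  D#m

D#m: minor triad on D# = scale degree 1 → i.
E#m7b5/G#: half-diminished seventh chord on E# = scale degree 2 → iiø65.
E#: chromatic; E# is V of V, so V/V.
A#7: root A# is the dominant; dominant seventh chord there is V7.
D#m has root D#, degree 1 in D# minor, so i.

i - iiø65 - V/V - V7 - i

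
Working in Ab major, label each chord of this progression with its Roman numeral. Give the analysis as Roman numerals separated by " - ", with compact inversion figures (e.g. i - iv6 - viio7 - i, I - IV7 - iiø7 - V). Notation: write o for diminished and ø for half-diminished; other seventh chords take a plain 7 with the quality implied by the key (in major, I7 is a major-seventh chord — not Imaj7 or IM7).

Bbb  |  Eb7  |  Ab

Bbb: Bbb with this quality isn't in the key; a major triad on b2 is the Neapolitan chord, bII.
Eb7: root Eb is the dominant; dominant seventh chord there is V7.
Ab has root Ab, degree 1 in Ab major, so I.

bII - V7 - I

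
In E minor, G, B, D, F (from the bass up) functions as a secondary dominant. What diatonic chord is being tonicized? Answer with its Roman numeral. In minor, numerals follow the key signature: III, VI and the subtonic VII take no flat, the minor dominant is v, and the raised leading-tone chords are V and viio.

VI

The chord is a dominant seventh chord on G.
A dominant resolves down a perfect fifth: G → C. In E minor, C is scale degree 6, i.e. VI.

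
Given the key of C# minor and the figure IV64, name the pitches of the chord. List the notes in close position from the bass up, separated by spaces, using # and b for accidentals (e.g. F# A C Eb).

IV64 is the major subdominant, borrowed from the parallel major. In C# minor that root is F#.
So the chord is F#-A#-C#.
The figured bass 64 indicates second inversion, placing the fifth (C#) in the bass: C#-F#-A#.

C# F# A#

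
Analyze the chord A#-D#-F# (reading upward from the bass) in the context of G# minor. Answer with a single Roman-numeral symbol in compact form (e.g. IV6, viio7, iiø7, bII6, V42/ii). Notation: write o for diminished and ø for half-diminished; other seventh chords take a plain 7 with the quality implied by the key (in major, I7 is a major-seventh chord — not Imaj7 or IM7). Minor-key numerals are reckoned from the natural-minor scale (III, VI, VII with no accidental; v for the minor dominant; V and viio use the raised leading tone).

v64

The pitches D#-F#-A# form a minor triad rooted on D#.
D# is scale degree 5 in G# minor, and a minor triad on that degree is written v.
With A# in the bass the chord is in second inversion, so the figured bass is 64.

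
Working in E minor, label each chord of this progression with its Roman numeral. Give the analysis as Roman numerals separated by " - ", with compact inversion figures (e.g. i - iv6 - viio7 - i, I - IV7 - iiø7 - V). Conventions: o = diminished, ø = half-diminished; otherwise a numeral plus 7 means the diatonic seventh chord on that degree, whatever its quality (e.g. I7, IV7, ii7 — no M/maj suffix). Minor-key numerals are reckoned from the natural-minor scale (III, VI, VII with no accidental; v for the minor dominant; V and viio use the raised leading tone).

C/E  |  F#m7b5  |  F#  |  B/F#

C/E has root C, degree 6 in E minor, so VI6.
F#m7b5 has root F#, degree 2 in E minor, so iiø7.
F#: chromatic; F# is V of V, so V/V.
B/F#: major triad on B = scale degree 5 → V64.

VI6 - iiø7 - V/V - V64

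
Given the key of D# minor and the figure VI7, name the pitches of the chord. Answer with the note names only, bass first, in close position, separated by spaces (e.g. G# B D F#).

B D# F# A#

The numeral's case and figure indicate a major seventh chord. In D# minor its root, the submediant, is B.
That chord is spelled B-D#-F#-A#.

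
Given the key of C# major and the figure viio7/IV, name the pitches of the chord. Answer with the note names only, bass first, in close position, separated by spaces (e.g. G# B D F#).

E# G# B D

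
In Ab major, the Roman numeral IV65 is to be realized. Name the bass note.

IV in Ab major has root Db; the chord is Db-F-Ab-C.
The figure 65 means first inversion — the third is in the bass.

F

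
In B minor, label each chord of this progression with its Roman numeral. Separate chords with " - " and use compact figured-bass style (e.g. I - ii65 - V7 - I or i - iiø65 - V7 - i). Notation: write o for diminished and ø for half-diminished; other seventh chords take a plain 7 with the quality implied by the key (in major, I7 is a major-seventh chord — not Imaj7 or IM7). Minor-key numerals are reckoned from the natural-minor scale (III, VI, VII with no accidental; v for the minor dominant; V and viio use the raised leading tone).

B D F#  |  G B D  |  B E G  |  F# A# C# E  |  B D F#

B-D-F# has root B, degree 1 in B minor, so i.
G-B-D: root G is the submediant; major triad there is VI.
B-E-G: root E is the subdominant; minor triad there is iv64.
F#-A#-C#-E: root F# is the dominant; dominant seventh chord there is V7.
B-D-F#: root B is the tonic; minor triad there is i.

i - VI - iv64 - V7 - i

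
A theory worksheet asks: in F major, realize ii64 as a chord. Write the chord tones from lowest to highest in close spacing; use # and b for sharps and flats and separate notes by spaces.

D G Bb

In F major, scale degree 2 is G, and the diatonic chord built there is a minor triad.
That chord is spelled G-Bb-D.
With the 64 figure the chord is in second inversion; from the bass D upward in close position it reads D-G-Bb.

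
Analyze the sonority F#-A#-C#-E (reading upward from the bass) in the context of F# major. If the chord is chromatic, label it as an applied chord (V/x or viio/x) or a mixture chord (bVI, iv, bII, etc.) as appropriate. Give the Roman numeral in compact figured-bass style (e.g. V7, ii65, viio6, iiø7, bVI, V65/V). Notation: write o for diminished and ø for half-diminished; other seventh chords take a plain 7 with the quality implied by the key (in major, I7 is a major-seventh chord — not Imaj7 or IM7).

Stacked in thirds the chord is F#-A#-C#-E: a dominant seventh chord on F#.
F# is not a diatonic chord root with this quality in F# major, but it lies a perfect fifth above B (IV), so the chord functions as an applied dominant of IV.

V7/IV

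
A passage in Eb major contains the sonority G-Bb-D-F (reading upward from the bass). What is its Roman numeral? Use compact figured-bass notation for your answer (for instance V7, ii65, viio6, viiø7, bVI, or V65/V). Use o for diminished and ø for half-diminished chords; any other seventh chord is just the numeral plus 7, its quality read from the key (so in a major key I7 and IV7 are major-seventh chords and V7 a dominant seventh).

Stacked in thirds the chord is G-Bb-D-F: a minor seventh chord on G.
In Eb major, G is the mediant; the diatonic minor seventh chord there is iii7.

iii7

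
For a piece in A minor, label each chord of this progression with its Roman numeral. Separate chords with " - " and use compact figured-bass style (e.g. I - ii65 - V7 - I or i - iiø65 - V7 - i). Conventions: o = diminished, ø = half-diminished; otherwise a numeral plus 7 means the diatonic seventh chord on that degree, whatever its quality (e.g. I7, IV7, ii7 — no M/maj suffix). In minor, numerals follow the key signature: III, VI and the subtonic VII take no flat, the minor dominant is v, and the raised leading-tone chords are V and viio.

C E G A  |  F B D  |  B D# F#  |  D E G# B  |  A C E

i65 - iio64 - V/V - V42 - i

C-E-G-A: root A is the tonic; minor seventh chord there is i65.
F-B-D: root B is the supertonic; diminished triad there is iio64.
B-D#-F#: a major triad on B, the applied dominant of V → V/V.
D-E-G#-B: dominant seventh chord on E = scale degree 5 → V42.
A-C-E: minor triad on A = scale degree 1 → i.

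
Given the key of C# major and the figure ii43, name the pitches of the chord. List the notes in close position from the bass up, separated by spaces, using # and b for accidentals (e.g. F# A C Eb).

The numeral's case and figure indicate a minor seventh chord. In C# major its root, the supertonic, is D#.
Stacking thirds from D# gives D#-F#-A#-C#.
The figured bass 43 indicates second inversion, placing the fifth (A#) in the bass: A#-C#-D#-F#.

A# C# D# F#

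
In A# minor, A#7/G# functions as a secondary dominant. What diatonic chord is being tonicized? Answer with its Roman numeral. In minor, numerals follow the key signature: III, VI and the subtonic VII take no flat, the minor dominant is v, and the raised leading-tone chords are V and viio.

The chord is a dominant seventh chord on A#.
A dominant resolves down a perfect fifth: A# → D#. In A# minor, D# is scale degree 4, i.e. iv.

iv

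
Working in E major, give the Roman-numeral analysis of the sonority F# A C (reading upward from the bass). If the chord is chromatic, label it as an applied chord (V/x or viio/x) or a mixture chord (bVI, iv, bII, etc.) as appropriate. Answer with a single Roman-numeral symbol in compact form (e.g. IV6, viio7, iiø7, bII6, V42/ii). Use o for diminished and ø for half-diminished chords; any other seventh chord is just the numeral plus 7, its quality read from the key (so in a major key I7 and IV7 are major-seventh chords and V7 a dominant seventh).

The pitches F#-A-C form a diminished triad rooted on F#.
F# is the second degree of E major. This is the diminished supertonic triad, borrowed from the parallel minor.

iio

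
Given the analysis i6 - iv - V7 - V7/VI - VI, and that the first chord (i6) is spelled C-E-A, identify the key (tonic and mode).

A minor

i6 is given as C-E-A — a minor triad with root A.
If A is scale degree 1 and the mode makes that degree carry a minor triad, the tonic is A and the mode is minor.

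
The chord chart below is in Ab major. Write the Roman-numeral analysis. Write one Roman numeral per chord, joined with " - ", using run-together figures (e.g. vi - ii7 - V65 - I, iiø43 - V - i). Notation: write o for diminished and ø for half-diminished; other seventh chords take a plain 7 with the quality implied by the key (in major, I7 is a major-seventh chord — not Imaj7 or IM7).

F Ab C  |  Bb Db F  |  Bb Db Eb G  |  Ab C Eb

F-Ab-C has root F, degree 6 in Ab major, so vi.
Bb-Db-F: root Bb is the supertonic; minor triad there is ii.
Bb-Db-Eb-G: root Eb is the dominant; dominant seventh chord there is V43.
Ab-C-Eb: major triad on Ab = scale degree 1 → I.

vi - ii - V43 - I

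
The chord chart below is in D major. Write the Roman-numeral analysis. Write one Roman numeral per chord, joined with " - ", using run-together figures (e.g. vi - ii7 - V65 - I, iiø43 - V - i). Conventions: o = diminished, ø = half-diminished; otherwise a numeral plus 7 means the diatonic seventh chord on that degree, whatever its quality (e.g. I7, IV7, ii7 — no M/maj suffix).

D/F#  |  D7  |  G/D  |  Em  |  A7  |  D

I6 - V7/IV - IV64 - ii - V7 - I

D/F#: major triad on D = scale degree 1 → I6.
D7: a dominant seventh chord on D, the applied dominant of IV → V7/IV.
G/D: root G is the subdominant; major triad there is IV64.
Em has root E, degree 2 in D major, so ii.
A7 has root A, degree 5 in D major, so V7.
D: root D is the tonic; major triad there is I.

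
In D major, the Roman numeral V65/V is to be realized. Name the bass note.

The applied chord V65/V is rooted on E: E-G#-B-D.
The figure 65 means first inversion — the third is in the bass.

G#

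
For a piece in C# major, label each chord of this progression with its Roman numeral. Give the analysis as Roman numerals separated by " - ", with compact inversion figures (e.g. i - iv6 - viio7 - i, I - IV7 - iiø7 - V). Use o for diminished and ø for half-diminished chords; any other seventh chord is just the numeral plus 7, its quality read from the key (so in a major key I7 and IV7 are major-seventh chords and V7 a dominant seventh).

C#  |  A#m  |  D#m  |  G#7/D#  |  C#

C#: major triad on C# = scale degree 1 → I.
A#m: root A# is the submediant; minor triad there is vi.
D#m: minor triad on D# = scale degree 2 → ii.
G#7/D#: dominant seventh chord on G# = scale degree 5 → V43.
C#: root C# is the tonic; major triad there is I.

I - vi - ii - V43 - I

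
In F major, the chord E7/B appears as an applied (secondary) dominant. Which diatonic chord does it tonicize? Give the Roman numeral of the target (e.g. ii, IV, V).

iii

The chord is a dominant seventh chord on E.
A dominant resolves down a perfect fifth: E → A. In F major, A is scale degree 3, i.e. iii.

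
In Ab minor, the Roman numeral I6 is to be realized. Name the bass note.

C

I in Ab minor has root Ab; the chord is Ab-C-Eb.
The figure 6 means first inversion — the third is in the bass.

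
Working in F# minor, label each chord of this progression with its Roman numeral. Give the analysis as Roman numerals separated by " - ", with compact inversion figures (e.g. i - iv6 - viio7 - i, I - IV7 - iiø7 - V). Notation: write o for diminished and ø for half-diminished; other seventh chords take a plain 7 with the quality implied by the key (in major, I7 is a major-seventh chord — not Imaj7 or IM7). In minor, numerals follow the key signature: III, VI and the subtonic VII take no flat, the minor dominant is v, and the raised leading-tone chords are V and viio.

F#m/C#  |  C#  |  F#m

F#m/C#: minor triad on F# = scale degree 1 → i64.
C#: major triad on C# = scale degree 5 → V.
F#m: minor triad on F# = scale degree 1 → i.

i64 - V - i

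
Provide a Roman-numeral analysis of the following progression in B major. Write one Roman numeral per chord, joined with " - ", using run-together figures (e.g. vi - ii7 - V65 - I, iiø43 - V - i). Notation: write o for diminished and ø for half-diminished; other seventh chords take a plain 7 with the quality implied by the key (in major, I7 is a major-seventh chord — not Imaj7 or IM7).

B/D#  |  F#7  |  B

B/D#: root B is the tonic; major triad there is I6.
F#7: dominant seventh chord on F# = scale degree 5 → V7.
B: major triad on B = scale degree 1 → I.

I6 - V7 - I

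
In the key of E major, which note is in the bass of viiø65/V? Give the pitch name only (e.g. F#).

C#

The applied chord viiø65/V is rooted on A#: A#-C#-E-G#.
The figure 65 means first inversion — the third is in the bass.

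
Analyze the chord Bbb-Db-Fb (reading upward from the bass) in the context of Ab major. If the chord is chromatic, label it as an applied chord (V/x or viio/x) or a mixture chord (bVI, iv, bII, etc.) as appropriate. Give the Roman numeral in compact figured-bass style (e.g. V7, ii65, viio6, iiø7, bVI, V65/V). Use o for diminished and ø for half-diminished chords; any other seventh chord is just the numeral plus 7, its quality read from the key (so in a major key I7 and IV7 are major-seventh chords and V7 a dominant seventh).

bII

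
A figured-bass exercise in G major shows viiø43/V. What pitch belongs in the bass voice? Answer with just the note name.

G

The applied chord viiø43/V is rooted on C#: C#-E-G-B.
The figure 43 means second inversion — the fifth is in the bass.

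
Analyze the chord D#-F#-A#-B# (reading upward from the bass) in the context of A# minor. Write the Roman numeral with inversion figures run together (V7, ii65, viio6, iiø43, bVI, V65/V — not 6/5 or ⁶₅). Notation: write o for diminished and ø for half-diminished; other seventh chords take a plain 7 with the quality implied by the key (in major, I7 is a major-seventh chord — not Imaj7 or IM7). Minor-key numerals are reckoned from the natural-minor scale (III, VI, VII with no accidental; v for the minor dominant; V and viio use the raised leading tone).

The pitches B#-D#-F#-A# form a half-diminished seventh chord rooted on B#.
B# is scale degree 2 in A# minor, and a half-diminished seventh chord on that degree is written iiø7.
With D# in the bass the chord is in first inversion, so the figured bass is 65.

iiø65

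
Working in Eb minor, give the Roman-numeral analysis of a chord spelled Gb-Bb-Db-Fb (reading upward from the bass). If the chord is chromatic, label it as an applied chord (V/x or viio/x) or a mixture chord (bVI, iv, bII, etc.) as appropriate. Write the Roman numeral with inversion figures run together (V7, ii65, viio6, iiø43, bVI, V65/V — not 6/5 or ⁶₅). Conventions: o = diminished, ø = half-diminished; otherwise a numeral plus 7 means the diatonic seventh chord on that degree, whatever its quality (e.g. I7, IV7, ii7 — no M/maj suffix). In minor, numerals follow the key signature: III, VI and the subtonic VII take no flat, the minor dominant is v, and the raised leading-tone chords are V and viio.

Stacked in thirds the chord is Gb-Bb-Db-Fb: a dominant seventh chord on Gb.
Gb is not a diatonic chord root with this quality in Eb minor, but it lies a perfect fifth above Cb (VI), so the chord functions as an applied dominant of VI.

V7/VI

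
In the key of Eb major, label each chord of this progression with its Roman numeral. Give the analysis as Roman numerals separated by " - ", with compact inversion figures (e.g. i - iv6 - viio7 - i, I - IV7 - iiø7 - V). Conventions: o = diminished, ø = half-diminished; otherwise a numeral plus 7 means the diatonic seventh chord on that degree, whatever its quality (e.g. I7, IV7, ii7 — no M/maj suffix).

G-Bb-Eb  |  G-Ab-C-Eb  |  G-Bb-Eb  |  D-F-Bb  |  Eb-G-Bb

I6 - IV42 - I6 - V6 - I

G-Bb-Eb: major triad on Eb = scale degree 1 → I6.
G-Ab-C-Eb: major seventh chord on Ab = scale degree 4 → IV42.
G-Bb-Eb: major triad on Eb = scale degree 1 → I6.
D-F-Bb has root Bb, degree 5 in Eb major, so V6.
Eb-G-Bb has root Eb, degree 1 in Eb major, so I.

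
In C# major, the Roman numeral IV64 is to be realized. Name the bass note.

IV in C# major has root F#; the chord is F#-A#-C#.
The figure 64 means second inversion — the fifth is in the bass.

C#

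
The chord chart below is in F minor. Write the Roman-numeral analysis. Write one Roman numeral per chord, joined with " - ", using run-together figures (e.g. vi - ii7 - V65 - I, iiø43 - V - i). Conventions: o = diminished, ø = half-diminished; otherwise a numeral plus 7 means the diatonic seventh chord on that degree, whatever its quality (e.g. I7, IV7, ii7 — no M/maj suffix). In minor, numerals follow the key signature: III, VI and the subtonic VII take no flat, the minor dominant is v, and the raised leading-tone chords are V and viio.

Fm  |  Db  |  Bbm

Fm has root F, degree 1 in F minor, so i.
Db: root Db is the submediant; major triad there is VI.
Bbm: root Bb is the subdominant; minor triad there is iv.

i - VI - iv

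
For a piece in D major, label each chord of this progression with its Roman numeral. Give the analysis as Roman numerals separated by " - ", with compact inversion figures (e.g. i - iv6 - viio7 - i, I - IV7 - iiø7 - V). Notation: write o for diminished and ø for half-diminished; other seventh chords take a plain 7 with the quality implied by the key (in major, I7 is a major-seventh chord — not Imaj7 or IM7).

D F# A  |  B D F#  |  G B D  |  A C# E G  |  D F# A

I - vi - IV - V7 - I

D-F#-A has root D, degree 1 in D major, so I.
B-D-F#: minor triad on B = scale degree 6 → vi.
G-B-D: major triad on G = scale degree 4 → IV.
A-C#-E-G: root A is the dominant; dominant seventh chord there is V7.
D-F#-A: major triad on D = scale degree 1 → I.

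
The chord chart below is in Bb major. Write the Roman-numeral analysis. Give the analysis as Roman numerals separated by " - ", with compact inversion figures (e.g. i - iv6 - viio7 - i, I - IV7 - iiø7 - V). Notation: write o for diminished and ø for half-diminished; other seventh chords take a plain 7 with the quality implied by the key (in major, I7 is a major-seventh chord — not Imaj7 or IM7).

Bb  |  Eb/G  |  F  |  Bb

I - IV6 - V - I

Bb: root Bb is the tonic; major triad there is I.
Eb/G has root Eb, degree 4 in Bb major, so IV6.
F has root F, degree 5 in Bb major, so V.
Bb: root Bb is the tonic; major triad there is I.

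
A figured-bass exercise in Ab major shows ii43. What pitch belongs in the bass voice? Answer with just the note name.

ii in Ab major has root Bb; the chord is Bb-Db-F-Ab.
The figure 43 means second inversion — the fifth is in the bass.

F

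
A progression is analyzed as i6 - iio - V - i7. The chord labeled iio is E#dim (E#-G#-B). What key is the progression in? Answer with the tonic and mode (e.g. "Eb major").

D# minor

The anchor chord is a diminished triad on E#, labeled iio.
Counting down one scale step from E# places the tonic on D#; a diminished triad on degree 2 is diatonic only in minor.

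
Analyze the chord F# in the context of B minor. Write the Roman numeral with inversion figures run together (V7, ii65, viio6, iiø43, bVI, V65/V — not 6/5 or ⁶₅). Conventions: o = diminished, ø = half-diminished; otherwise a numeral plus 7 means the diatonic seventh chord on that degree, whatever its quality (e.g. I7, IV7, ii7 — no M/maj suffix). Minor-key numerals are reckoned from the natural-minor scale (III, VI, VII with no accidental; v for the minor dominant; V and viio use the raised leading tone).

V

The pitches F#-A#-C# form a major triad rooted on F#.
In B minor, F# is the dominant; the diatonic major triad there is V.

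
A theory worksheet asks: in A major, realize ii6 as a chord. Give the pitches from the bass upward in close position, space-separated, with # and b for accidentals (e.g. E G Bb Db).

In A major, the second degree is B, and the diatonic chord built there is a minor triad.
Stacking thirds from B gives B-D-F#.
The figured bass 6 indicates first inversion, placing the third (D) in the bass: D-F#-B.

D F# B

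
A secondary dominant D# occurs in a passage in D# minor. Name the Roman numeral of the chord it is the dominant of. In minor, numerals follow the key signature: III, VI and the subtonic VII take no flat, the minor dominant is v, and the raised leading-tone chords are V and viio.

The chord is a major triad on D#.
A dominant resolves down a perfect fifth: D# → G#. In D# minor, G# is scale degree 4, i.e. iv.

iv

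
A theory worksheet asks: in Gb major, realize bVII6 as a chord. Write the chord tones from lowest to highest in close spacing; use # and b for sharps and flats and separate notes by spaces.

Ab Cb Fb

bVII6 is a major triad on the lowered seventh degree (the subtonic), borrowed from the parallel minor. In Gb major that root is Fb.
So the chord is Fb-Ab-Cb, a major triad.
With the 6 figure the chord is in first inversion; from the bass Ab upward in close position it reads Ab-Cb-Fb.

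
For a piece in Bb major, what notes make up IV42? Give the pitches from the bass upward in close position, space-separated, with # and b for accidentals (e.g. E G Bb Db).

In Bb major, the fourth degree is Eb, and the diatonic chord built there is a major seventh chord.
Stacking thirds from Eb gives Eb-G-Bb-D.
The figured bass 42 indicates third inversion, placing the seventh (D) in the bass: D-Eb-G-Bb.

D Eb G Bb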